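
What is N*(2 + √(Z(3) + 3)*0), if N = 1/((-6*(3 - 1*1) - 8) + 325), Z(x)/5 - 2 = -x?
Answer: 2/305 ≈ 0.0065574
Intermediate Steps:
Z(x) = 10 - 5*x (Z(x) = 10 + 5*(-x) = 10 - 5*x)
N = 1/305 (N = 1/((-6*(3 - 1) - 8) + 325) = 1/((-6*2 - 8) + 325) = 1/((-12 - 8) + 325) = 1/(-20 + 325) = 1/305 ≈ 0.0032787)
N*(2 + √(Z(3) + 3)*0) = (2 + √((10 - 5*3) + 3)*0)/305 = (2 + √((10 - 15) + 3)*0)/305 = (2 + √(-5 + 3)*0)/305 = (2 + √(-2)*0)/305 = (2 + (I*√2)*0)/305 = (2 + 0)/305 = (1/305)*2 = 2/305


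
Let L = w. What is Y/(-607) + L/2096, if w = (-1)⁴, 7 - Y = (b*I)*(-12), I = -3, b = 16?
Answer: 1193231/1272272 ≈ 0.93787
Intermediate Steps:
Y = -569 (Y = 7 - 16*(-3)*(-12) = 7 - (-48)*(-12) = 7 - 1*576 = 7 - 576 = -569)
w = 1
L = 1
Y/(-607) + L/2096 = -569/(-607) + 1/2096 = -569*(-1/607) + 1*(1/2096) = 569/607 + 1/2096 = 1193231/1272272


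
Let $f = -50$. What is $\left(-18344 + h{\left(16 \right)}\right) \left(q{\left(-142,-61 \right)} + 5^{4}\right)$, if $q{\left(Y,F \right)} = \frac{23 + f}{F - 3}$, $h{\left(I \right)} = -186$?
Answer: $- \frac{370850155}{32} \approx -1.1589 \cdot 10^{7}$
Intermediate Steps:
$q{\left(Y,F \right)} = - \frac{27}{-3 + F}$ ($q{\left(Y,F \right)} = \frac{23 - 50}{F - 3} = - \frac{27}{-3 + F}$)
$\left(-18344 + h{\left(16 \right)}\right) \left(q{\left(-142,-61 \right)} + 5^{4}\right) = \left(-18344 - 186\right) \left(- \frac{27}{-3 - 61} + 5^{4}\right) = - 18530 \left(- \frac{27}{-64} + 625\right) = - 18530 \left(\left(-27\right) \left(- \frac{1}{64}\right) + 625\right) = - 18530 \left(\frac{27}{64} + 625\right) = \left(-18530\right) \frac{40027}{64} = - \frac{370850155}{32}$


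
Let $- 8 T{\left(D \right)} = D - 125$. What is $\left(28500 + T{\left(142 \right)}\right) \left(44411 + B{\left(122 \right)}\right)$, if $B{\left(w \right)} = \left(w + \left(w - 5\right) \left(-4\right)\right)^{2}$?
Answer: $\frac{37418165841}{8} \approx 4.6773 \cdot 10^{9}$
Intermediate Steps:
$B{\left(w \right)} = \left(20 - 3 w\right)^{2}$ ($B{\left(w \right)} = \left(w + \left(-5 + w\right) \left(-4\right)\right)^{2} = \left(w - \left(-20 + 4 w\right)\right)^{2} = \left(20 - 3 w\right)^{2}$)
$T{\left(D \right)} = \frac{125}{8} - \frac{D}{8}$ ($T{\left(D \right)} = - \frac{D - 125}{8} = - \frac{-125 + D}{8} = \frac{125}{8} - \frac{D}{8}$)
$\left(28500 + T{\left(142 \right)}\right) \left(44411 + B{\left(122 \right)}\right) = \left(28500 + \left(\frac{125}{8} - \frac{71}{4}\right)\right) \left(44411 + \left(-20 + 3 \cdot 122\right)^{2}\right) = \left(28500 + \left(\frac{125}{8} - \frac{71}{4}\right)\right) \left(44411 + \left(-20 + 366\right)^{2}\right) = \left(28500 - \frac{17}{8}\right) \left(44411 + 346^{2}\right) = \frac{227983 \left(44411 + 119716\right)}{8} = \frac{227983}{8} \cdot 164127 = \frac{37418165841}{8}$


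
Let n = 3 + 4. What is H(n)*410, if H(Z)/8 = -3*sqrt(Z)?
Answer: -9840*sqrt(7) ≈ -26034.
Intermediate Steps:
n = 7
H(Z) = -24*sqrt(Z) (H(Z) = 8*(-3*sqrt(Z)) = -24*sqrt(Z))
H(n)*410 = -24*sqrt(7)*410 = -9840*sqrt(7)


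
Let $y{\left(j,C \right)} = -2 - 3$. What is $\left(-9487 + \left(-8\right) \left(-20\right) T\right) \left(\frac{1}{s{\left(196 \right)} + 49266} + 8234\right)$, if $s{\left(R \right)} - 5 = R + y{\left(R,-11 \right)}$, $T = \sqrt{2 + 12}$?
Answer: $- \frac{3863771524083}{49462} + \frac{32581608720 \sqrt{14}}{24731} \approx -7.3187 \cdot 10^{7}$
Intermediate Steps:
$T = \sqrt{14} \approx 3.7417$
$y{\left(j,C \right)} = -5$ ($y{\left(j,C \right)} = -2 - 3 = -5$)
$s{\left(R \right)} = R$ ($s{\left(R \right)} = 5 + \left(R - 5\right) = 5 + \left(-5 + R\right) = R$)
$\left(-9487 + \left(-8\right) \left(-20\right) T\right) \left(\frac{1}{s{\left(196 \right)} + 49266} + 8234\right) = \left(-9487 + \left(-8\right) \left(-20\right) \sqrt{14}\right) \left(\frac{1}{196 + 49266} + 8234\right) = \left(-9487 + 160 \sqrt{14}\right) \left(\frac{1}{49462} + 8234\right) = \left(-9487 + 160 \sqrt{14}\right) \frac{407270109}{49462} = - \frac{3863771524083}{49462} + \frac{32581608720 \sqrt{14}}{24731}$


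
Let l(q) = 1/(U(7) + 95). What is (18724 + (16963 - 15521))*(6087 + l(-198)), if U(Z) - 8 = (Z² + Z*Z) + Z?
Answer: 12766056051/104 ≈ 1.2275e+8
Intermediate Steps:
U(Z) = 8 + Z + 2*Z² (U(Z) = 8 + ((Z² + Z*Z) + Z) = 8 + ((Z² + Z²) + Z) = 8 + (2*Z² + Z) = 8 + (Z + 2*Z²) = 8 + Z + 2*Z²)
l(q) = 1/208 (l(q) = 1/((8 + 7 + 2*7²) + 95) = 1/((8 + 7 + 2*49) + 95) = 1/((8 + 7 + 98) + 95) = 1/(113 + 95) = 1/208)
(18724 + (16963 - 15521))*(6087 + l(-198)) = (18724 + (16963 - 15521))*(6087 + 1/208) = (18724 + 1442)*(1266097/208) = 20166*(1266097/208) = 12766056051/104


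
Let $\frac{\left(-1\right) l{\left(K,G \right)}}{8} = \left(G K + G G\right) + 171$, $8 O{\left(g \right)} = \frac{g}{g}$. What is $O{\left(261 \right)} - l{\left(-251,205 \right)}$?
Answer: $- \frac{592575}{8} \approx -74072.0$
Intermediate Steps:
$O{\left(g \right)} = \frac{1}{8}$ ($O{\left(g \right)} = \frac{g \frac{1}{g}}{8} = \frac{1}{8} \cdot 1 = \frac{1}{8}$)
$l{\left(K,G \right)} = -1368 - 8 G^{2} - 8 G K$ ($l{\left(K,G \right)} = - 8 \left(\left(G K + G G\right) + 171\right) = - 8 \left(\left(G K + G^{2}\right) + 171\right) = - 8 \left(\left(G^{2} + G K\right) + 171\right) = - 8 \left(171 + G^{2} + G K\right) = -1368 - 8 G^{2} - 8 G K$)
$O{\left(261 \right)} - l{\left(-251,205 \right)} = \frac{1}{8} - \left(-1368 - 8 \cdot 205^{2} - 1640 \left(-251\right)\right) = \frac{1}{8} - \left(-1368 - 336200 + 411640\right) = \frac{1}{8} - 74072 = - \frac{592575}{8}$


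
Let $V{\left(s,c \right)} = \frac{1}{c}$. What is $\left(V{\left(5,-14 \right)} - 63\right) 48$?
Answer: $- \frac{21192}{7} \approx -3027.4$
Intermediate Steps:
$\left(V{\left(5,-14 \right)} - 63\right) 48 = \left(\frac{1}{-14} - 63\right) 48 = \left(- \frac{1}{14} - 63\right) 48 = \left(- \frac{883}{14}\right) 48 = - \frac{21192}{7}$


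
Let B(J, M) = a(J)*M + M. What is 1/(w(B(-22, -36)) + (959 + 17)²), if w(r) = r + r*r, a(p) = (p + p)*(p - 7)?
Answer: 1/2114331388 ≈ 4.7296e-10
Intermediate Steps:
a(p) = 2*p*(-7 + p) (a(p) = (2*p)*(-7 + p) = 2*p*(-7 + p))
B(J, M) = M + 2*J*M*(-7 + J) (B(J, M) = (2*J*(-7 + J))*M + M = 2*J*M*(-7 + J) + M = M + 2*J*M*(-7 + J))
w(r) = r + r²
1/(w(B(-22, -36)) + (959 + 17)²) = 1/((-36*(1 + 2*(-22)*(-7 - 22)))*(1 - 36*(1 + 2*(-22)*(-7 - 22))) + (959 + 17)²) = 1/((-36*(1 + 2*(-22)*(-29)))*(1 - 36*(1 + 2*(-22)*(-29))) + 976²) = 1/((-36*(1 + 1276))*(1 - 36*(1 + 1276)) + 952576) = 1/((-36*1277)*(1 - 36*1277) + 952576) = 1/(-45972*(1 - 45972) + 952576) = 1/(-45972*(-45971) + 952576) = 1/(2113378812 + 952576) = 1/2114331388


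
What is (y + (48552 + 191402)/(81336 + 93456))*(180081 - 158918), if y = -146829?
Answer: -271566733458041/87396 ≈ -3.1073e+9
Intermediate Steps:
(y + (48552 + 191402)/(81336 + 93456))*(180081 - 158918) = (-146829 + (48552 + 191402)/(81336 + 93456))*(180081 - 158918) = (-146829 + 239954/174792)*21163 = (-146829 + 239954*(1/174792))*21163 = (-146829 + 119977/87396)*21163 = -12832147307/87396*21163 = -271566733458041/87396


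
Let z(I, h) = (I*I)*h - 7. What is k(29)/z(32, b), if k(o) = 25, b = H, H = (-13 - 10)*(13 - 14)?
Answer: 5/4709 ≈ 0.0010618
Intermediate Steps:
H = 23 (H = -23*(-1) = 23)
b = 23
z(I, h) = -7 + h*I² (z(I, h) = I²*h - 7 = h*I² - 7 = -7 + h*I²)
k(29)/z(32, b) = 25/(-7 + 23*32²) = 25/(-7 + 23*1024) = 25/(-7 + 23552) = 25/23545 = 25*(1/23545) = 5/4709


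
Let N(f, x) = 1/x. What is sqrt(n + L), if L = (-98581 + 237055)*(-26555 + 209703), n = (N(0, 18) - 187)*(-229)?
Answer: sqrt(913006042642)/6 ≈ 1.5925e+5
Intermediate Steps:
n = 770585/18 (n = (1/18 - 187)*(-229) = -3365/18*(-229) = 770585/18 ≈ 42810.)
L = 25361236152 (L = 138474*183148 = 25361236152)
sqrt(n + L) = sqrt(770585/18 + 25361236152) = sqrt(456503021321/18) = sqrt(913006042642)/6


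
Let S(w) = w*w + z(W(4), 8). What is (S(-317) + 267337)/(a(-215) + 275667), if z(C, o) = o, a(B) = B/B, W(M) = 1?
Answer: 183917/137834 ≈ 1.3343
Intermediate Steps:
a(B) = 1
S(w) = 8 + w**2 (S(w) = w*w + 8 = w**2 + 8 = 8 + w**2)
(S(-317) + 267337)/(a(-215) + 275667) = ((8 + (-317)**2) + 267337)/(1 + 275667) = ((8 + 100489) + 267337)/275668 = (100497 + 267337)*(1/275668) = 367834*(1/275668) = 183917/137834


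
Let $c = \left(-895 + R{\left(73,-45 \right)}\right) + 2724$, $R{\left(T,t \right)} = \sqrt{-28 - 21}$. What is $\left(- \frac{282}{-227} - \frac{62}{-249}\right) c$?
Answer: $\frac{154170068}{56523} + \frac{590044 i}{56523} \approx 2727.6 + 10.439 i$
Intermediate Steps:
$R{\left(T,t \right)} = 7 i$ ($R{\left(T,t \right)} = \sqrt{-49} = 7 i$)
$c = 1829 + 7 i$ ($c = \left(-895 + 7 i\right) + 2724 = 1829 + 7 i \approx 1829.0 + 7.0 i$)
$\left(- \frac{282}{-227} - \frac{62}{-249}\right) c = \left(- \frac{282}{-227} - \frac{62}{-249}\right) \left(1829 + 7 i\right) = \left(\left(-282\right) \left(- \frac{1}{227}\right) - - \frac{62}{249}\right) \left(1829 + 7 i\right) = \left(\frac{282}{227} + \frac{62}{249}\right) \left(1829 + 7 i\right) = \frac{84292 \left(1829 + 7 i\right)}{56523} = \frac{154170068}{56523} + \frac{590044 i}{56523}$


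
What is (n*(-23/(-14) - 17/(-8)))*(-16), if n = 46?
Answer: -19412/7 ≈ -2773.1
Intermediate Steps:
(n*(-23/(-14) - 17/(-8)))*(-16) = (46*(-23/(-14) - 17/(-8)))*(-16) = (46*(-23*(-1/14) - 17*(-⅛)))*(-16) = (46*(23/14 + 17/8))*(-16) = (46*(211/56))*(-16) = (4853/28)*(-16) = -19412/7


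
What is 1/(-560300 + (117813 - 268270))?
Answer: -1/710757 ≈ -1.4070e-6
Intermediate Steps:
1/(-560300 + (117813 - 268270)) = 1/(-560300 - 150457) = 1/(-710757) = -1/710757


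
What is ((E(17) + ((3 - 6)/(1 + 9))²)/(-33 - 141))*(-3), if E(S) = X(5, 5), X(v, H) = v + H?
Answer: 1009/5800 ≈ 0.17397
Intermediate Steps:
X(v, H) = H + v
E(S) = 10 (E(S) = 5 + 5 = 10)
((E(17) + ((3 - 6)/(1 + 9))²)/(-33 - 141))*(-3) = ((10 + ((3 - 6)/(1 + 9))²)/(-33 - 141))*(-3) = ((10 + (-3/10)²)/(-174))*(-3) = ((10 + (-3*⅒)²)*(-1/174))*(-3) = ((10 + (-3/10)²)*(-1/174))*(-3) = ((10 + 9/100)*(-1/174))*(-3) = ((1009/100)*(-1/174))*(-3) = -1009/17400*(-3) = 1009/5800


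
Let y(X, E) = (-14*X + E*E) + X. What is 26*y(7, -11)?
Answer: 780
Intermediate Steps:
y(X, E) = E² - 13*X (y(X, E) = (-14*X + E²) + X = (E² - 14*X) + X = E² - 13*X)
26*y(7, -11) = 26*((-11)² - 13*7) = 26*(121 - 91) = 26*30 = 780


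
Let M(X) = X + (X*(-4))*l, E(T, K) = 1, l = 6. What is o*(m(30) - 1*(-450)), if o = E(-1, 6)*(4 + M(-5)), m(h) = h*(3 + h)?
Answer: 171360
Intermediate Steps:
M(X) = -23*X (M(X) = X + (X*(-4))*6 = X - 4*X*6 = X - 24*X = -23*X)
o = 119 (o = 1*(4 - 23*(-5)) = 1*(4 + 115) = 1*119 = 119)
o*(m(30) - 1*(-450)) = 119*(30*(3 + 30) - 1*(-450)) = 119*(30*33 + 450) = 119*(990 + 450) = 119*1440 = 171360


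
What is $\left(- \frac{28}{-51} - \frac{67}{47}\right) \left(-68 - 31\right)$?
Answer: $\frac{69333}{799} \approx 86.775$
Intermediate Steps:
$\left(- \frac{28}{-51} - \frac{67}{47}\right) \left(-68 - 31\right) = \left(\left(-28\right) \left(- \frac{1}{51}\right) - \frac{67}{47}\right) \left(-99\right) = \left(\frac{28}{51} - \frac{67}{47}\right) \left(-99\right) = \left(- \frac{2101}{2397}\right) \left(-99\right) = \frac{69333}{799}$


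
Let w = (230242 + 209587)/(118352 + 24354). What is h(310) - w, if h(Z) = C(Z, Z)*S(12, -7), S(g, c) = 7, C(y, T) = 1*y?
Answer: 309232191/142706 ≈ 2166.9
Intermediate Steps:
C(y, T) = y
h(Z) = 7*Z (h(Z) = Z*7 = 7*Z)
w = 439829/142706 ≈ 3.0821
h(310) - w = 7*310 - 1*439829/142706 = 2170 - 439829/142706 = 309232191/142706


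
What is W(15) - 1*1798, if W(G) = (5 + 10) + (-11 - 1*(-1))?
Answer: -1793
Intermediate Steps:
W(G) = 5 (W(G) = 15 + (-11 + 1) = 15 - 10 = 5)
W(15) - 1*1798 = 5 - 1*1798 = 5 - 1798 = -1793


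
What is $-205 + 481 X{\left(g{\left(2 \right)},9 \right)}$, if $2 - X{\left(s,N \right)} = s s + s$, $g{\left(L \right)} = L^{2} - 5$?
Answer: $757$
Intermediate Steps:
$g{\left(L \right)} = -5 + L^{2}$ ($g{\left(L \right)} = L^{2} - 5 = -5 + L^{2}$)
$X{\left(s,N \right)} = 2 - s - s^{2}$ ($X{\left(s,N \right)} = 2 - \left(s s + s\right) = 2 - \left(s^{2} + s\right) = 2 - \left(s + s^{2}\right) = 2 - s - s^{2}$)
$-205 + 481 X{\left(g{\left(2 \right)},9 \right)} = -205 + 481 \left(2 - \left(-5 + 2^{2}\right) - \left(-5 + 2^{2}\right)^{2}\right) = -205 + 481 \left(2 - \left(-5 + 4\right) - \left(-5 + 4\right)^{2}\right) = -205 + 481 \left(2 - -1 - \left(-1\right)^{2}\right) = -205 + 481 \left(2 + 1 - 1\right) = -205 + 481 \cdot 2 = -205 + 962 = 757$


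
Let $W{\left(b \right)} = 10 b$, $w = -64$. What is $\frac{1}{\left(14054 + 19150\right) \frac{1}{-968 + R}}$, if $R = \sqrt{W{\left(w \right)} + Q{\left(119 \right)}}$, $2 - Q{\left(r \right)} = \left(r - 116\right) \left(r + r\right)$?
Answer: $- \frac{242}{8301} + \frac{13 i \sqrt{2}}{16602} \approx -0.029153 + 0.0011074 i$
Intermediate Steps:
$Q{\left(r \right)} = 2 - 2 r \left(-116 + r\right)$ ($Q{\left(r \right)} = 2 - \left(r - 116\right) \left(r + r\right) = 2 - \left(-116 + r\right) 2 r = 2 - 2 r \left(-116 + r\right)$)
$R = 26 i \sqrt{2}$ ($R = \sqrt{10 \left(-64\right) + \left(2 - 2 \cdot 119^{2} + 232 \cdot 119\right)} = \sqrt{-640 + \left(2 - 28322 + 27608\right)} = \sqrt{-640 - 712} = \sqrt{-1352} = 26 i \sqrt{2} \approx 36.77 i$)
$\frac{1}{\left(14054 + 19150\right) \frac{1}{-968 + R}} = \frac{1}{\left(14054 + 19150\right) \frac{1}{-968 + 26 i \sqrt{2}}} = \frac{1}{33204 \frac{1}{-968 + 26 i \sqrt{2}}} = - \frac{242}{8301} + \frac{13 i \sqrt{2}}{16602}$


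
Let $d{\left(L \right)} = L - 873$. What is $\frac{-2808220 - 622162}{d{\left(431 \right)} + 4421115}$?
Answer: $- \frac{3430382}{4420673} \approx -0.77599$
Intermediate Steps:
$d{\left(L \right)} = -873 + L$ ($d{\left(L \right)} = L - 873 = -873 + L$)
$\frac{-2808220 - 622162}{d{\left(431 \right)} + 4421115} = \frac{-2808220 - 622162}{\left(-873 + 431\right) + 4421115} = - \frac{3430382}{-442 + 4421115} = - \frac{3430382}{4420673}$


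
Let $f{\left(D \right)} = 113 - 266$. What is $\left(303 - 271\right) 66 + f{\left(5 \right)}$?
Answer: $1959$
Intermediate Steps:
$f{\left(D \right)} = -153$
$\left(303 - 271\right) 66 + f{\left(5 \right)} = \left(303 - 271\right) 66 - 153 = 32 \cdot 66 - 153 = 2112 - 153 = 1959$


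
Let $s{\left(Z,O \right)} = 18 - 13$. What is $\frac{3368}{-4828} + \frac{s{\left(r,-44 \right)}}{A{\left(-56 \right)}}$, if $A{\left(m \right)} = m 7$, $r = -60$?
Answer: $- \frac{336099}{473144} \approx -0.71035$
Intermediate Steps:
$A{\left(m \right)} = 7 m$
$s{\left(Z,O \right)} = 5$
$\frac{3368}{-4828} + \frac{s{\left(r,-44 \right)}}{A{\left(-56 \right)}} = \frac{3368}{-4828} + \frac{5}{7 \left(-56\right)} = 3368 \left(- \frac{1}{4828}\right) + \frac{5}{-392} = - \frac{842}{1207} + 5 \left(- \frac{1}{392}\right) = - \frac{842}{1207} - \frac{5}{392} = - \frac{336099}{473144}$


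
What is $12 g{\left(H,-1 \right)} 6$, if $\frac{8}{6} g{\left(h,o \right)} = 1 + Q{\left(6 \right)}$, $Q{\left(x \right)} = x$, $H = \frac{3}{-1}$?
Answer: $378$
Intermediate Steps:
$H = -3$ ($H = 3 \left(-1\right) = -3$)
$g{\left(h,o \right)} = \frac{21}{4}$ ($g{\left(h,o \right)} = \frac{3 \left(1 + 6\right)}{4} = \frac{3}{4} \cdot 7 = \frac{21}{4}$)
$12 g{\left(H,-1 \right)} 6 = 12 \cdot \frac{21}{4} \cdot 6 = 63 \cdot 6 = 378$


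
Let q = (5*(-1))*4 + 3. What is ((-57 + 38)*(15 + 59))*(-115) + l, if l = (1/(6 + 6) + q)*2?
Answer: 969937/6 ≈ 1.6166e+5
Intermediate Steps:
q = -17 (q = -5*4 + 3 = -20 + 3 = -17)
l = -203/6 (l = (1/(6 + 6) - 17)*2 = (1/12 - 17)*2 = -203/12*2 = -203/6 ≈ -33.833)
((-57 + 38)*(15 + 59))*(-115) + l = ((-57 + 38)*(15 + 59))*(-115) - 203/6 = -19*74*(-115) - 203/6 = -1406*(-115) - 203/6 = 161690 - 203/6 = 969937/6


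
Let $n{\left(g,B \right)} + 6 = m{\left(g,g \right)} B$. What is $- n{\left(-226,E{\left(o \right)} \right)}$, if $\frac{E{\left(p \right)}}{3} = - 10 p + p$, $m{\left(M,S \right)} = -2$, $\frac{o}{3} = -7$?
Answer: $1140$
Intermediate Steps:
$o = -21$ ($o = 3 \left(-7\right) = -21$)
$E{\left(p \right)} = - 27 p$ ($E{\left(p \right)} = 3 \left(- 10 p + p\right) = 3 \left(- 9 p\right) = - 27 p$)
$n{\left(g,B \right)} = -6 - 2 B$
$- n{\left(-226,E{\left(o \right)} \right)} = - (-6 - 2 \left(\left(-27\right) \left(-21\right)\right)) = - (-6 - 1134) = \left(-1\right) \left(-1140\right) = 1140$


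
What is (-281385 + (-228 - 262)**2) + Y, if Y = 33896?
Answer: -7389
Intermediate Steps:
(-281385 + (-228 - 262)**2) + Y = (-281385 + (-228 - 262)**2) + 33896 = (-281385 + (-490)**2) + 33896 = (-281385 + 240100) + 33896 = -41285 + 33896 = -7389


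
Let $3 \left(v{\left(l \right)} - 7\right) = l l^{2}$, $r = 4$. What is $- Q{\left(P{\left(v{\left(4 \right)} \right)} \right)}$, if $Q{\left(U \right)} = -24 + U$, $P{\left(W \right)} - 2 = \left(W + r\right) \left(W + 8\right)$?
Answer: $- \frac{10375}{9} \approx -1152.8$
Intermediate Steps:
$v{\left(l \right)} = 7 + \frac{l^{3}}{3}$ ($v{\left(l \right)} = 7 + \frac{l l^{2}}{3} = 7 + \frac{l^{3}}{3}$)
$P{\left(W \right)} = 2 + \left(4 + W\right) \left(8 + W\right)$ ($P{\left(W \right)} = 2 + \left(W + 4\right) \left(W + 8\right) = 2 + \left(4 + W\right) \left(8 + W\right)$)
$- Q{\left(P{\left(v{\left(4 \right)} \right)} \right)} = - (-24 + \left(34 + \left(7 + \frac{4^{3}}{3}\right)^{2} + 12 \left(7 + \frac{4^{3}}{3}\right)\right)) = - (-24 + \left(34 + \left(7 + \frac{1}{3} \cdot 64\right)^{2} + 12 \left(7 + \frac{1}{3} \cdot 64\right)\right)) = - (-24 + \left(34 + \left(7 + \frac{64}{3}\right)^{2} + 12 \left(7 + \frac{64}{3}\right)\right)) = - (-24 + \left(34 + \left(\frac{85}{3}\right)^{2} + 12 \cdot \frac{85}{3}\right)) = - (-24 + \left(34 + \frac{7225}{9} + 340\right)) = - (-24 + \frac{10591}{9}) = \left(-1\right) \frac{10375}{9} = - \frac{10375}{9}$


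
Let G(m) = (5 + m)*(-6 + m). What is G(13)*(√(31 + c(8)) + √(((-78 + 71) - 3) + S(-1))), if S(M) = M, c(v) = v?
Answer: 126*√39 + 126*I*√11 ≈ 786.87 + 417.89*I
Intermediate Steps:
G(m) = (-6 + m)*(5 + m)
G(13)*(√(31 + c(8)) + √(((-78 + 71) - 3) + S(-1))) = (-30 + 13² - 1*13)*(√(31 + 8) + √(((-78 + 71) - 3) - 1)) = (-30 + 169 - 13)*(√39 + √((-7 - 3) - 1)) = 126*(√39 + √(-10 - 1)) = 126*(√39 + √(-11)) = 126*(√39 + I*√11) = 126*√39 + 126*I*√11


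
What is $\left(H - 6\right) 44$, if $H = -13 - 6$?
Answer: $-1100$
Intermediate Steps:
$H = -19$ ($H = -13 - 6 = -19$)
$\left(H - 6\right) 44 = \left(-19 - 6\right) 44 = \left(-25\right) 44 = -1100$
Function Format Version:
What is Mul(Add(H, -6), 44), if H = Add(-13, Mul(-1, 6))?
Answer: -1100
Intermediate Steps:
H = -19 (H = Add(-13, -6) = -19)
Mul(Add(H, -6), 44) = Mul(Add(-19, -6), 44) = Mul(-25, 44) = -1100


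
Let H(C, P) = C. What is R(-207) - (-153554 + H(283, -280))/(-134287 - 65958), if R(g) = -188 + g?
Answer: -79250046/200245 ≈ -395.77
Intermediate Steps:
R(-207) - (-153554 + H(283, -280))/(-134287 - 65958) = (-188 - 207) - (-153554 + 283)/(-134287 - 65958) = -395 - (-153271)/(-200245) = -395 - (-153271)*(-1)/200245 = -395 - 1*153271/200245 = -395 - 153271/200245 = -79250046/200245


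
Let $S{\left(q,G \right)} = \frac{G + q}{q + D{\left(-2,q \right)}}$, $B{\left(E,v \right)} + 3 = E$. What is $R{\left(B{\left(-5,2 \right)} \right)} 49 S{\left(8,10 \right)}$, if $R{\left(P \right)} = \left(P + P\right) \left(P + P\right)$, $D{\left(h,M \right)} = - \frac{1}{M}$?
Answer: $28672$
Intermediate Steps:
$B{\left(E,v \right)} = -3 + E$
$R{\left(P \right)} = 4 P^{2}$ ($R{\left(P \right)} = 2 P 2 P = 4 P^{2}$)
$S{\left(q,G \right)} = \frac{G + q}{q - \frac{1}{q}}$
$R{\left(B{\left(-5,2 \right)} \right)} 49 S{\left(8,10 \right)} = 4 \left(-3 - 5\right)^{2} \cdot 49 \frac{8 \left(10 + 8\right)}{-1 + 8^{2}} = 4 \left(-8\right)^{2} \cdot 49 \cdot 8 \frac{1}{-1 + 64} \cdot 18 = 4 \cdot 64 \cdot 49 \cdot 8 \cdot \frac{1}{63} \cdot 18 = 256 \cdot 49 \cdot 8 \cdot \frac{1}{63} \cdot 18 = 12544 \cdot \frac{16}{7} = 28672$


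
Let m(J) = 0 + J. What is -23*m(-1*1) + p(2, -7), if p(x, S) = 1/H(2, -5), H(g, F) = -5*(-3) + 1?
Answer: 369/16 ≈ 23.063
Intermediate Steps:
H(g, F) = 16 (H(g, F) = 15 + 1 = 16)
p(x, S) = 1/16
m(J) = J
-23*m(-1*1) + p(2, -7) = -(-23) + 1/16 = -23*(-1) + 1/16 = 23 + 1/16 = 369/16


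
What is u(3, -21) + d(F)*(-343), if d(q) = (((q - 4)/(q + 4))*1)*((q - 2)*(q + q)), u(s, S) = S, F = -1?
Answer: 3409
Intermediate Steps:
d(q) = 2*q*(-4 + q)*(-2 + q)/(4 + q) (d(q) = (((-4 + q)/(4 + q))*1)*((-2 + q)*(2*q)) = (((-4 + q)/(4 + q))*1)*(2*q*(-2 + q)) = ((-4 + q)/(4 + q))*(2*q*(-2 + q)) = 2*q*(-4 + q)*(-2 + q)/(4 + q))
u(3, -21) + d(F)*(-343) = -21 + (2*(-1)*(8 + (-1)**2 - 6*(-1))/(4 - 1))*(-343) = -21 + (2*(-1)*(8 + 1 + 6)/3)*(-343) = -21 + (2*(-1)*(1/3)*15)*(-343) = -21 - 10*(-343) = -21 + 3430 = 3409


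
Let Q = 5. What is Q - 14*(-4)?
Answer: 61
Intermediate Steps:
Q - 14*(-4) = 5 - 14*(-4) = 5 + 56 = 61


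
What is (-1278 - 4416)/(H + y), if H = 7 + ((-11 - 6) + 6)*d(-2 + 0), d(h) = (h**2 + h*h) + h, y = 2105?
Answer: -949/341 ≈ -2.7830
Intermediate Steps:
d(h) = h + 2*h**2 (d(h) = (h**2 + h**2) + h = 2*h**2 + h = h + 2*h**2)
H = -59 (H = 7 + ((-11 - 6) + 6)*((-2 + 0)*(1 + 2*(-2 + 0))) = 7 + (-17 + 6)*(-2*(1 + 2*(-2))) = 7 - (-22)*(1 - 4) = 7 - (-22)*(-3) = 7 - 11*6 = 7 - 66 = -59)
(-1278 - 4416)/(H + y) = (-1278 - 4416)/(-59 + 2105) = -5694/2046 = -5694*1/2046 = -949/341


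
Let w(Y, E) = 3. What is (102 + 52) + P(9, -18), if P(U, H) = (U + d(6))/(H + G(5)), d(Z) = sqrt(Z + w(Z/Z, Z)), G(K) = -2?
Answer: 767/5 ≈ 153.40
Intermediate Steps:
d(Z) = sqrt(3 + Z) (d(Z) = sqrt(Z + 3) = sqrt(3 + Z))
P(U, H) = (3 + U)/(-2 + H) (P(U, H) = (U + sqrt(3 + 6))/(H - 2) = (U + sqrt(9))/(-2 + H) = (U + 3)/(-2 + H) = (3 + U)/(-2 + H))
(102 + 52) + P(9, -18) = (102 + 52) + (3 + 9)/(-2 - 18) = 154 + 12/(-20) = 154 - 1/20*12 = 154 - 3/5 = 767/5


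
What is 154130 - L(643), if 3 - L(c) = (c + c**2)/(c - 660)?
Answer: 2206067/17 ≈ 1.2977e+5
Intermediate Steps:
L(c) = 3 - (c + c**2)/(-660 + c) (L(c) = 3 - (c + c**2)/(c - 660) = 3 - (c + c**2)/(-660 + c))
154130 - L(643) = 154130 - (-1980 - 1*643**2 + 2*643)/(-660 + 643) = 154130 - (-1980 - 1*413449 + 1286)/(-17) = 154130 - (-1)*(-1980 - 413449 + 1286)/17 = 154130 - (-1)*(-414143)/17 = 154130 - 1*414143/17 = 154130 - 414143/17 = 2206067/17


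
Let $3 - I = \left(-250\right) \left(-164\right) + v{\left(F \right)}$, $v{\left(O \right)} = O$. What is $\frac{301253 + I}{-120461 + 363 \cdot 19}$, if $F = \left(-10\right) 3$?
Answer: $- \frac{130143}{56782} \approx -2.292$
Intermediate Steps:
$F = -30$
$I = -40967$ ($I = 3 - \left(\left(-250\right) \left(-164\right) - 30\right) = 3 - \left(41000 - 30\right) = 3 - 40970 = -40967$)
$\frac{301253 + I}{-120461 + 363 \cdot 19} = \frac{301253 - 40967}{-120461 + 363 \cdot 19} = \frac{260286}{-120461 + 6897} = \frac{260286}{-113564} = 260286 \left(- \frac{1}{113564}\right) = - \frac{130143}{56782}$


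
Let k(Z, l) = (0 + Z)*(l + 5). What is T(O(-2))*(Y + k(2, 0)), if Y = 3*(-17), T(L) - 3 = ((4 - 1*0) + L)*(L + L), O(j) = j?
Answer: 205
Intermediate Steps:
k(Z, l) = Z*(5 + l)
T(L) = 3 + 2*L*(4 + L) (T(L) = 3 + ((4 - 1*0) + L)*(L + L) = 3 + ((4 + 0) + L)*(2*L) = 3 + (4 + L)*(2*L) = 3 + 2*L*(4 + L))
Y = -51
T(O(-2))*(Y + k(2, 0)) = (3 + 2*(-2)**2 + 8*(-2))*(-51 + 2*(5 + 0)) = (3 + 2*4 - 16)*(-51 + 2*5) = (3 + 8 - 16)*(-51 + 10) = -5*(-41) = 205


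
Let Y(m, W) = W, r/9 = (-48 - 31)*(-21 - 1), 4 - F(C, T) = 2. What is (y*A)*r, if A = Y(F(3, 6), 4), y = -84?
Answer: -5255712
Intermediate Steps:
F(C, T) = 2 (F(C, T) = 4 - 1*2 = 4 - 2 = 2)
r = 15642 (r = 9*((-48 - 31)*(-21 - 1)) = 9*(-79*(-22)) = 9*1738 = 15642)
A = 4
(y*A)*r = -84*4*15642 = -336*15642 = -5255712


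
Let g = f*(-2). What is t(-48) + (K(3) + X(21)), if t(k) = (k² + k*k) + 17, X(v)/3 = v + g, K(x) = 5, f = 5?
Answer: 4663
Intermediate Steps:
g = -10 (g = 5*(-2) = -10)
X(v) = -30 + 3*v (X(v) = 3*(v - 10) = 3*(-10 + v) = -30 + 3*v)
t(k) = 17 + 2*k² (t(k) = (k² + k²) + 17 = 2*k² + 17 = 17 + 2*k²)
t(-48) + (K(3) + X(21)) = (17 + 2*(-48)²) + (5 + (-30 + 3*21)) = (17 + 2*2304) + (5 + (-30 + 63)) = (17 + 4608) + (5 + 33) = 4625 + 38 = 4663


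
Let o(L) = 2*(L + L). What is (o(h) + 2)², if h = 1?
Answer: 36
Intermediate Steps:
o(L) = 4*L (o(L) = 2*(2*L) = 4*L)
(o(h) + 2)² = (4*1 + 2)² = (4 + 2)² = 6² = 36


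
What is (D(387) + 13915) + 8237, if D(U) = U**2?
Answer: 171921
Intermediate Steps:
(D(387) + 13915) + 8237 = (387**2 + 13915) + 8237 = (149769 + 13915) + 8237 = 163684 + 8237 = 171921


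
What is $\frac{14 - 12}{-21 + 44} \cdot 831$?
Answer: $\frac{1662}{23} \approx 72.261$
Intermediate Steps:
$\frac{14 - 12}{-21 + 44} \cdot 831 = \frac{2}{23} \cdot 831 = \frac{1662}{23}$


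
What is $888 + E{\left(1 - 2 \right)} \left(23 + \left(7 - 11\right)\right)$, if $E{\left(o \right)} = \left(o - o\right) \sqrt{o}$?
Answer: $888$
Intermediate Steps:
$E{\left(o \right)} = 0$ ($E{\left(o \right)} = 0 \sqrt{o} = 0$)
$888 + E{\left(1 - 2 \right)} \left(23 + \left(7 - 11\right)\right) = 888 + 0 \left(23 + \left(7 - 11\right)\right) = 888 + 0 \left(23 - 4\right) = 888 + 0 \cdot 19 = 888 + 0 = 888$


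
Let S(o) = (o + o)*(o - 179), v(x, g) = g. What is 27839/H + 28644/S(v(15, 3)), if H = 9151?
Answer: -1763055/73208 ≈ -24.083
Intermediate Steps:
S(o) = 2*o*(-179 + o) (S(o) = (2*o)*(-179 + o) = 2*o*(-179 + o))
27839/H + 28644/S(v(15, 3)) = 27839/9151 + 28644/((2*3*(-179 + 3))) = 27839*(1/9151) + 28644/((2*3*(-176))) = 27839/9151 + 28644/(-1056) = 27839/9151 + 28644*(-1/1056) = 27839/9151 - 217/8 = -1763055/73208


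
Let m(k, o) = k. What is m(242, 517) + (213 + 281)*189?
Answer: 93608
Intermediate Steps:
m(242, 517) + (213 + 281)*189 = 242 + (213 + 281)*189 = 242 + 494*189 = 242 + 93366 = 93608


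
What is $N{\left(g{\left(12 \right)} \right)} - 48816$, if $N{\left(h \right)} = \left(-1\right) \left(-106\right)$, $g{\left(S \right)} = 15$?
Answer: $-48710$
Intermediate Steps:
$N{\left(h \right)} = 106$
$N{\left(g{\left(12 \right)} \right)} - 48816 = 106 - 48816 = -48710$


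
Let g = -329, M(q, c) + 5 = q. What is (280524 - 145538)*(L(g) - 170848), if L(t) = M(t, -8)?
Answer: -23107173452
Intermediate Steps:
M(q, c) = -5 + q
L(t) = -5 + t
(280524 - 145538)*(L(g) - 170848) = (280524 - 145538)*((-5 - 329) - 170848) = 134986*(-334 - 170848) = 134986*(-171182) = -23107173452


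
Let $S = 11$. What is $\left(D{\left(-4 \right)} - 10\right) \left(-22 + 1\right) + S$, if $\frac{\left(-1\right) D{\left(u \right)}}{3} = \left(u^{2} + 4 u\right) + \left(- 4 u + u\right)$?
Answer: $977$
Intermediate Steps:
$D{\left(u \right)} = - 3 u - 3 u^{2}$ ($D{\left(u \right)} = - 3 \left(\left(u^{2} + 4 u\right) + \left(- 4 u + u\right)\right) = - 3 \left(\left(u^{2} + 4 u\right) - 3 u\right) = - 3 \left(u + u^{2}\right) = - 3 u - 3 u^{2}$)
$\left(D{\left(-4 \right)} - 10\right) \left(-22 + 1\right) + S = \left(\left(-3\right) \left(-4\right) \left(1 - 4\right) - 10\right) \left(-22 + 1\right) + 11 = \left(\left(-3\right) \left(-4\right) \left(-3\right) - 10\right) \left(-21\right) + 11 = \left(-36 - 10\right) \left(-21\right) + 11 = \left(-46\right) \left(-21\right) + 11 = 966 + 11 = 977$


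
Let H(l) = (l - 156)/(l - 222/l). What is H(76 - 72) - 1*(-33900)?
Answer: 3492004/103 ≈ 33903.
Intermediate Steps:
H(l) = (-156 + l)/(l - 222/l)
H(76 - 72) - 1*(-33900) = (76 - 72)*(-156 + (76 - 72))/(-222 + (76 - 72)**2) - 1*(-33900) = 4*(-156 + 4)/(-222 + 4**2) + 33900 = 4*(-152)/(-222 + 16) + 33900 = 4*(-152)/(-206) + 33900 = 4*(-1/206)*(-152) + 33900 = 304/103 + 33900 = 3492004/103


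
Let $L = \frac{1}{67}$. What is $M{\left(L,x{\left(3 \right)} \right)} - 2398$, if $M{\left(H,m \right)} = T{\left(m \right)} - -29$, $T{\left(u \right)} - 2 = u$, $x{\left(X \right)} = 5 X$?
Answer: $-2352$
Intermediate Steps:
$T{\left(u \right)} = 2 + u$
$L = \frac{1}{67} \approx 0.014925$
$M{\left(H,m \right)} = 31 + m$ ($M{\left(H,m \right)} = \left(2 + m\right) - -29 = \left(2 + m\right) + 29 = 31 + m$)
$M{\left(L,x{\left(3 \right)} \right)} - 2398 = \left(31 + 5 \cdot 3\right) - 2398 = \left(31 + 15\right) - 2398 = 46 - 2398 = -2352$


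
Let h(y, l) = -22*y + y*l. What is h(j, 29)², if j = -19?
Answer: 17689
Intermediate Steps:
h(y, l) = -22*y + l*y
h(j, 29)² = (-19*(-22 + 29))² = (-19*7)² = (-133)² = 17689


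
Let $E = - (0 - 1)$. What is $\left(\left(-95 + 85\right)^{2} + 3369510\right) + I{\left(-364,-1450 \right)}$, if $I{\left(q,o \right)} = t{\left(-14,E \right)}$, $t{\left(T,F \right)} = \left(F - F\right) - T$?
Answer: $3369624$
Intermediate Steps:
$E = 1$ ($E = \left(-1\right) \left(-1\right) = 1$)
$t{\left(T,F \right)} = - T$ ($t{\left(T,F \right)} = 0 - T = - T$)
$I{\left(q,o \right)} = 14$ ($I{\left(q,o \right)} = \left(-1\right) \left(-14\right) = 14$)
$\left(\left(-95 + 85\right)^{2} + 3369510\right) + I{\left(-364,-1450 \right)} = \left(\left(-95 + 85\right)^{2} + 3369510\right) + 14 = \left(\left(-10\right)^{2} + 3369510\right) + 14 = \left(100 + 3369510\right) + 14 = 3369610 + 14 = 3369624$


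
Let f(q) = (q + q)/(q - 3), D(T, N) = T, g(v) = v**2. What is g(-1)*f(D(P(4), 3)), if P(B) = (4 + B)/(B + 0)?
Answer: -4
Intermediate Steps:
P(B) = (4 + B)/B
f(q) = 2*q/(-3 + q) (f(q) = (2*q)/(-3 + q) = 2*q/(-3 + q))
g(-1)*f(D(P(4), 3)) = (-1)**2*(2*((4 + 4)/4)/(-3 + (4 + 4)/4)) = 1*(2*((1/4)*8)/(-3 + (1/4)*8)) = 1*(2*2/(-3 + 2)) = 1*(2*2/(-1)) = 1*(2*2*(-1)) = 1*(-4) = -4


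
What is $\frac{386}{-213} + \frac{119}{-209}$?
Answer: $- \frac{106021}{44517} \approx -2.3816$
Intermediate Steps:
$\frac{386}{-213} + \frac{119}{-209} = 386 \left(- \frac{1}{213}\right) + 119 \left(- \frac{1}{209}\right) = - \frac{386}{213} - \frac{119}{209} = - \frac{106021}{44517}$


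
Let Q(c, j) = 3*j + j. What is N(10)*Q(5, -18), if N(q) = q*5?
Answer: -3600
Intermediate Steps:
N(q) = 5*q
Q(c, j) = 4*j
N(10)*Q(5, -18) = (5*10)*(4*(-18)) = 50*(-72) = -3600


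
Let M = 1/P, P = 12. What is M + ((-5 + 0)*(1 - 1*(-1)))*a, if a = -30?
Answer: 3601/12 ≈ 300.08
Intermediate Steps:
M = 1/12 ≈ 0.083333
M + ((-5 + 0)*(1 - 1*(-1)))*a = 1/12 + ((-5 + 0)*(1 - 1*(-1)))*(-30) = 1/12 - 5*(1 + 1)*(-30) = 1/12 - 5*2*(-30) = 1/12 - 10*(-30) = 1/12 + 300 = 3601/12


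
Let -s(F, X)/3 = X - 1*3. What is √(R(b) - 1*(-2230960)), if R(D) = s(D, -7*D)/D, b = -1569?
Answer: 2*√152559500095/523 ≈ 1493.6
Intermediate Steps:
s(F, X) = 9 - 3*X (s(F, X) = -3*(X - 1*3) = -3*(X - 3) = -3*(-3 + X) = 9 - 3*X)
R(D) = (9 + 21*D)/D (R(D) = (9 - (-21)*D)/D = (9 + 21*D)/D)
√(R(b) - 1*(-2230960)) = √((21 + 9/(-1569)) - 1*(-2230960)) = √((21 + 9*(-1/1569)) + 2230960) = √((21 - 3/523) + 2230960) = √(10980/523 + 2230960) = √(1166803060/523) = 2*√152559500095/523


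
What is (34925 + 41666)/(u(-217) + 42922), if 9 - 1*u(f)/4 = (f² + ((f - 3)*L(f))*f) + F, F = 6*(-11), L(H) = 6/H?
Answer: -76591/139854 ≈ -0.54765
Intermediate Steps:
F = -66
u(f) = 372 - 24*f - 4*f² (u(f) = 36 - 4*((f² + ((f - 3)*(6/f))*f) - 66) = 36 - 4*((f² + ((-3 + f)*(6/f))*f) - 66) = 36 - 4*((f² + (6*(-3 + f)/f)*f) - 66) = 36 - 4*((f² + (-18 + 6*f)) - 66) = 36 - 4*((-18 + f² + 6*f) - 66) = 36 - 4*(-84 + f² + 6*f) = 36 + (336 - 24*f - 4*f²) = 372 - 24*f - 4*f²)
(34925 + 41666)/(u(-217) + 42922) = (34925 + 41666)/((372 - 24*(-217) - 4*(-217)²) + 42922) = 76591/((372 + 5208 - 4*47089) + 42922) = 76591/((372 + 5208 - 188356) + 42922) = 76591/(-182776 + 42922) = 76591/(-139854) = 76591*(-1/139854) = -76591/139854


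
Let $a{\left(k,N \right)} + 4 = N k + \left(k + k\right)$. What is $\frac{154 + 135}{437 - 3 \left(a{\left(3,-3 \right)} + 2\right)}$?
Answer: $\frac{289}{452} \approx 0.63938$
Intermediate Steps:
$a{\left(k,N \right)} = -4 + 2 k + N k$ ($a{\left(k,N \right)} = -4 + \left(N k + \left(k + k\right)\right) = -4 + \left(N k + 2 k\right) = -4 + \left(2 k + N k\right) = -4 + 2 k + N k$)
$\frac{154 + 135}{437 - 3 \left(a{\left(3,-3 \right)} + 2\right)} = \frac{154 + 135}{437 - 3 \left(\left(-4 + 2 \cdot 3 - 9\right) + 2\right)} = \frac{289}{437 - 3 \left(\left(-4 + 6 - 9\right) + 2\right)} = \frac{289}{437 - 3 \left(-7 + 2\right)} = \frac{289}{437 - -15} = \frac{289}{437 + 15} = \frac{289}{452}$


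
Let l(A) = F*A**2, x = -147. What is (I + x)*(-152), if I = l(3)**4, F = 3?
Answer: -80756688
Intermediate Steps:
l(A) = 3*A**2
I = 531441 (I = (3*3**2)**4 = (3*9)**4 = 27**4 = 531441)
(I + x)*(-152) = (531441 - 147)*(-152) = 531294*(-152) = -80756688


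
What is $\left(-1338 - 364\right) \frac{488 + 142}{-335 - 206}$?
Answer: $\frac{1072260}{541} \approx 1982.0$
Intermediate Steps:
$\left(-1338 - 364\right) \frac{488 + 142}{-335 - 206} = - 1702 \frac{630}{-541} = - 1702 \cdot 630 \left(- \frac{1}{541}\right) = \left(-1702\right) \left(- \frac{630}{541}\right) = \frac{1072260}{541}$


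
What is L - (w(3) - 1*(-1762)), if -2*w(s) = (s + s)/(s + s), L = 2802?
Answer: 2081/2 ≈ 1040.5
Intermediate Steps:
w(s) = -½ (w(s) = -(s + s)/(2*(s + s)) = -2*s/(2*(2*s)) = -2*s*1/(2*s)/2 = -½*1 = -½)
L - (w(3) - 1*(-1762)) = 2802 - (-½ - 1*(-1762)) = 2802 - (-½ + 1762) = 2802 - 1*3523/2 = 2802 - 3523/2 = 2081/2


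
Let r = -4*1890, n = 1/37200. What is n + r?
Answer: -281231999/37200 ≈ -7560.0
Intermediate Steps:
n = 1/37200 ≈ 2.6882e-5
r = -7560
n + r = 1/37200 - 7560 = -281231999/37200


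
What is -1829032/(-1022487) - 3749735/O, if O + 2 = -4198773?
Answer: 2302749825349/858638570685 ≈ 2.6819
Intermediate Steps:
O = -4198775 (O = -2 - 4198773 = -4198775)
-1829032/(-1022487) - 3749735/O = -1829032/(-1022487) - 3749735/(-4198775) = -1829032*(-1/1022487) - 3749735*(-1/4198775) = 1829032/1022487 + 749947/839755 = 2302749825349/858638570685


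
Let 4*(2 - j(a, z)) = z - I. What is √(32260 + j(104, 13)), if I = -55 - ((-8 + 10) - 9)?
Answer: √128987/2 ≈ 179.57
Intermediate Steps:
I = -48 (I = -55 - (2 - 9) = -55 - 1*(-7) = -55 + 7 = -48)
j(a, z) = -10 - z/4 (j(a, z) = 2 - (z - 1*(-48))/4 = 2 - (z + 48)/4 = 2 - (48 + z)/4 = 2 + (-12 - z/4) = -10 - z/4)
√(32260 + j(104, 13)) = √(32260 + (-10 - ¼*13)) = √(32260 + (-10 - 13/4)) = √(32260 - 53/4) = √(128987/4) = √128987/2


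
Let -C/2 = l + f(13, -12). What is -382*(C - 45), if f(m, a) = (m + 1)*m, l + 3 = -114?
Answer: 66850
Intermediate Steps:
l = -117 (l = -3 - 114 = -117)
f(m, a) = m*(1 + m) (f(m, a) = (1 + m)*m = m*(1 + m))
C = -130 (C = -2*(-117 + 13*(1 + 13)) = -2*(-117 + 13*14) = -2*(-117 + 182) = -2*65 = -130)
-382*(C - 45) = -382*(-130 - 45) = -382*(-175) = 66850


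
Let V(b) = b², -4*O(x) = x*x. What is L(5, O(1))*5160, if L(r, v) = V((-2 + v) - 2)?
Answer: 186405/2 ≈ 93203.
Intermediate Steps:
O(x) = -x²/4 (O(x) = -x*x/4 = -x²/4)
L(r, v) = (-4 + v)² (L(r, v) = ((-2 + v) - 2)² = (-4 + v)²)
L(5, O(1))*5160 = (-4 - ¼*1²)²*5160 = (-4 - ¼*1)²*5160 = (-4 - ¼)²*5160 = (-17/4)²*5160 = (289/16)*5160 = 186405/2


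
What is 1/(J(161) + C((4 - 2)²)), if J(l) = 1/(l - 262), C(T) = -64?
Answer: -101/6465 ≈ -0.015623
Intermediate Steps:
J(l) = 1/(-262 + l)
1/(J(161) + C((4 - 2)²)) = 1/(1/(-262 + 161) - 64) = 1/(1/(-101) - 64) = 1/(-1/101 - 64) = 1/(-6465/101) = -101/6465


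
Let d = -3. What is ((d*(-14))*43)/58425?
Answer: 602/19475 ≈ 0.030911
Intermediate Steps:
((d*(-14))*43)/58425 = (-3*(-14)*43)/58425 = (42*43)*(1/58425) = 1806*(1/58425) = 602/19475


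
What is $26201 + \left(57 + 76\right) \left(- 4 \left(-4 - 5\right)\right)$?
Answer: $30989$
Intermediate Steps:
$26201 + \left(57 + 76\right) \left(- 4 \left(-4 - 5\right)\right) = 26201 + 133 \left(\left(-4\right) \left(-9\right)\right) = 26201 + 133 \cdot 36 = 26201 + 4788 = 30989$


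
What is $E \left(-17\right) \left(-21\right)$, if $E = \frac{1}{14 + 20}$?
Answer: $\frac{21}{2} \approx 10.5$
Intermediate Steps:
$E = \frac{1}{34} \approx 0.029412$
$E \left(-17\right) \left(-21\right) = \frac{1}{34} \left(-17\right) \left(-21\right) = \left(- \frac{1}{2}\right) \left(-21\right) = \frac{21}{2}$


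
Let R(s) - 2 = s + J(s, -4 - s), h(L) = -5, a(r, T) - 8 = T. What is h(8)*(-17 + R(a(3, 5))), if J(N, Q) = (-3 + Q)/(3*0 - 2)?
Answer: -40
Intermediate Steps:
a(r, T) = 8 + T
J(N, Q) = 3/2 - Q/2 (J(N, Q) = (-3 + Q)/(0 - 2) = (-3 + Q)/(-2) = (-3 + Q)*(-½) = 3/2 - Q/2)
R(s) = 11/2 + 3*s/2 (R(s) = 2 + (s + (3/2 - (-4 - s)/2)) = 2 + (s + (3/2 + (2 + s/2))) = 2 + (s + (7/2 + s/2)) = 2 + (7/2 + 3*s/2) = 11/2 + 3*s/2)
h(8)*(-17 + R(a(3, 5))) = -5*(-17 + (11/2 + 3*(8 + 5)/2)) = -5*(-17 + (11/2 + (3/2)*13)) = -5*(-17 + (11/2 + 39/2)) = -5*(-17 + 25) = -5*8 = -40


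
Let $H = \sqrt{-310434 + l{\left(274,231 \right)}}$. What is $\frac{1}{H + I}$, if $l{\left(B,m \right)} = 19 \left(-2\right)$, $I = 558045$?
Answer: $\frac{558045}{311414532497} - \frac{394 i \sqrt{2}}{311414532497} \approx 1.792 \cdot 10^{-6} - 1.7893 \cdot 10^{-9} i$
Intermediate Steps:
$l{\left(B,m \right)} = -38$
$H = 394 i \sqrt{2}$ ($H = \sqrt{-310434 - 38} = \sqrt{-310472} = 394 i \sqrt{2} \approx 557.2 i$)
$\frac{1}{H + I} = \frac{1}{394 i \sqrt{2} + 558045} = \frac{1}{558045 + 394 i \sqrt{2}}$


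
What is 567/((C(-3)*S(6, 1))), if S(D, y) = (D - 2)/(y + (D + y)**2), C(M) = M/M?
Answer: 14175/2 ≈ 7087.5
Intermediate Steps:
C(M) = 1
S(D, y) = (-2 + D)/(y + (D + y)**2)
567/((C(-3)*S(6, 1))) = 567/((1*((-2 + 6)/(1 + (6 + 1)**2)))) = 567/((1*(4/(1 + 7**2)))) = 567/((1*(4/(1 + 49)))) = 567/((1*(4/50))) = 567/((1*((1/50)*4))) = 567/((1*(2/25))) = 567/(2/25) = 567*(25/2) = 14175/2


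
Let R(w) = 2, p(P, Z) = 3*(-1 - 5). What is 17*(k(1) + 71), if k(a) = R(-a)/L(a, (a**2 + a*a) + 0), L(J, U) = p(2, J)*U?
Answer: 21709/18 ≈ 1206.1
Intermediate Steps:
p(P, Z) = -18 (p(P, Z) = 3*(-6) = -18)
L(J, U) = -18*U
k(a) = -1/(18*a**2) (k(a) = 2/((-18*((a**2 + a*a) + 0))) = 2/((-18*((a**2 + a**2) + 0))) = 2/((-18*(2*a**2 + 0))) = 2/((-36*a**2)) = 2*(-1/(36*a**2)) = -1/(18*a**2))
17*(k(1) + 71) = 17*(-1/18/1**2 + 71) = 17*(-1/18*1 + 71) = 17*(-1/18 + 71) = 17*(1277/18) = 21709/18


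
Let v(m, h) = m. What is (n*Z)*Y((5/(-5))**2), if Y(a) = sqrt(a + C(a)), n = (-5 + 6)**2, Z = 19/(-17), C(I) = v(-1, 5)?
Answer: 0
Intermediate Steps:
C(I) = -1
Z = -19/17 (Z = 19*(-1/17) = -19/17 ≈ -1.1176)
n = 1 (n = 1**2 = 1)
Y(a) = sqrt(-1 + a) (Y(a) = sqrt(a - 1) = sqrt(-1 + a))
(n*Z)*Y((5/(-5))**2) = (1*(-19/17))*sqrt(-1 + (5/(-5))**2) = -19*sqrt(-1 + (5*(-1/5))**2)/17 = -19*sqrt(-1 + (-1)**2)/17 = -19*sqrt(-1 + 1)/17 = -19*sqrt(0)/17 = -19/17*0 = 0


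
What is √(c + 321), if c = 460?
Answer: √781 ≈ 27.946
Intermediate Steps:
√(c + 321) = √(460 + 321) = √781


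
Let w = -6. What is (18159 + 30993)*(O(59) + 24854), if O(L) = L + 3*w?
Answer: 1223639040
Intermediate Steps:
O(L) = -18 + L (O(L) = L + 3*(-6) = L - 18 = -18 + L)
(18159 + 30993)*(O(59) + 24854) = (18159 + 30993)*((-18 + 59) + 24854) = 49152*(41 + 24854) = 49152*24895 = 1223639040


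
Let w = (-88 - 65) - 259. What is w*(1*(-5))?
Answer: 2060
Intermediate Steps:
w = -412 (w = -153 - 259 = -412)
w*(1*(-5)) = -412*(-5) = 2060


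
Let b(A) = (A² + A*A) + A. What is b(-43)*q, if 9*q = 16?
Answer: 58480/9 ≈ 6497.8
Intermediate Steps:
b(A) = A + 2*A² (b(A) = (A² + A²) + A = 2*A² + A = A + 2*A²)
q = 16/9 (q = (⅑)*16 = 16/9 ≈ 1.7778)
b(-43)*q = -43*(1 + 2*(-43))*(16/9) = -43*(1 - 86)*(16/9) = -43*(-85)*(16/9) = 3655*(16/9) = 58480/9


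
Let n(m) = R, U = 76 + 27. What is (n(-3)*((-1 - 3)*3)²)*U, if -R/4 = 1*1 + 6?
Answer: -415296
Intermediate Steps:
U = 103
R = -28 (R = -4*(1*1 + 6) = -4*(1 + 6) = -4*7 = -28)
n(m) = -28
(n(-3)*((-1 - 3)*3)²)*U = -28*9*(-1 - 3)²*103 = -28*(-4*3)²*103 = -28*(-12)²*103 = -28*144*103 = -4032*103 = -415296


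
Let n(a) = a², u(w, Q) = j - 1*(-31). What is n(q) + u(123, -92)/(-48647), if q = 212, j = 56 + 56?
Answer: 2186390625/48647 ≈ 44944.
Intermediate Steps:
j = 112
u(w, Q) = 143 (u(w, Q) = 112 - 1*(-31) = 112 + 31 = 143)
n(q) + u(123, -92)/(-48647) = 212² + 143/(-48647) = 44944 + 143*(-1/48647) = 44944 - 143/48647 = 2186390625/48647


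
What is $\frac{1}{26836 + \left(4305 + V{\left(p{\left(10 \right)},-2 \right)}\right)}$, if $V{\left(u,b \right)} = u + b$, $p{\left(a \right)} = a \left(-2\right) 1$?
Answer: $\frac{1}{31119} \approx 3.2135 \cdot 10^{-5}$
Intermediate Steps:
$p{\left(a \right)} = - 2 a$ ($p{\left(a \right)} = - 2 a 1 = - 2 a$)
$V{\left(u,b \right)} = b + u$
$\frac{1}{26836 + \left(4305 + V{\left(p{\left(10 \right)},-2 \right)}\right)} = \frac{1}{26836 + \left(4305 - 22\right)} = \frac{1}{26836 + 4283} = \frac{1}{31119}$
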